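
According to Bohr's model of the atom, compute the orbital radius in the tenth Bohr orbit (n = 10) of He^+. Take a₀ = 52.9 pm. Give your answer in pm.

r_n = n²a₀/Z = 10² × 52.9 / 2
    = 100 × 52.9 / 2 = 2640 pm

2640 pm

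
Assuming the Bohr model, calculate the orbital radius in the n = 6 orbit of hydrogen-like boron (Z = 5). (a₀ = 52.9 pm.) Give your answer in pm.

381 pm

r_n = n²a₀/Z = 6² × 52.9 / 5
    = 36 × 52.9 / 5 = 381 pm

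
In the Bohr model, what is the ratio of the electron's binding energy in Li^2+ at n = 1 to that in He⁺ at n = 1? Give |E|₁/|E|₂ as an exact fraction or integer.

9/4

|E| ∝ Z^2 · n^-2
|E|₁/|E|₂ = (3/2)^2 · (1/1)^-2 = 9/4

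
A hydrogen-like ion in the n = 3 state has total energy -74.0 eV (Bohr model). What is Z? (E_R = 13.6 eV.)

E_n = −E_R Z²/n² ⇒ Z² = −E_n n²/E_R = 74.0 × 3² / 13.6 ≈ 48.97
Z = 7

7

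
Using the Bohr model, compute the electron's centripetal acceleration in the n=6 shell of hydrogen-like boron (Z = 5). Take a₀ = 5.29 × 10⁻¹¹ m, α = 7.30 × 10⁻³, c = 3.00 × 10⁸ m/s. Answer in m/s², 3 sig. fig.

8.74 × 10²¹ m/s²

r = n²a₀/Z = 3.81 × 10⁻¹⁰ m, v = Zαc/n = 1.82 × 10⁶ m/s
a = v²/r = (1.82 × 10⁶)² / 3.81 × 10⁻¹⁰ = 8.74 × 10²¹ m/s²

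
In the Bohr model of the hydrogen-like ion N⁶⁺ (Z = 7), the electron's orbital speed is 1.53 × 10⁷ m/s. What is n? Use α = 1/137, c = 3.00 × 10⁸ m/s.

v_n = Zαc/n ⇒ n = Zαc/v = 7 × 0.00730 × 3.00 × 10⁸ / 1.53 × 10⁷ ≈ 1.00
n = 1

1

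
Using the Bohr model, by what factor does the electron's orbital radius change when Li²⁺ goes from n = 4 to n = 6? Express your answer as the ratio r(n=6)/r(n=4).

r ∝ Z^-1 · n^2; with Z fixed, r ∝ n^2.
r(n=6)/r(n=4) = (6/4)^2 = 9/4

9/4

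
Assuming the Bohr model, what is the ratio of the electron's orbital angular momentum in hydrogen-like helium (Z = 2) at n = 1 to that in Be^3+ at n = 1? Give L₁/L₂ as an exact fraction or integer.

L = nℏ is independent of Z.
L₁/L₂ = n₁/n₂ = 1/1 = 1

1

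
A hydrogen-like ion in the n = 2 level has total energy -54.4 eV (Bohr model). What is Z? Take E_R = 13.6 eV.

E_n = −E_R Z²/n² ⇒ Z² = −E_n n²/E_R = 54.4 × 2² / 13.6 ≈ 16.00
Z = 4

4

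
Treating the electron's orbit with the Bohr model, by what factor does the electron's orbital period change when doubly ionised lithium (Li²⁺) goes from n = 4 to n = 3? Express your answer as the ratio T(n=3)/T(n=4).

T ∝ Z^-2 · n^3; with Z fixed, T ∝ n^3.
T(n=3)/T(n=4) = (3/4)^3 = 27/64

27/64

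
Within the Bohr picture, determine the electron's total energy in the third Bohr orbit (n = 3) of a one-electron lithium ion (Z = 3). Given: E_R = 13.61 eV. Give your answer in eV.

E_n = −E_R·Z²/n² = −13.61 × 3²/3² = -13.61 eV

-13.61 eV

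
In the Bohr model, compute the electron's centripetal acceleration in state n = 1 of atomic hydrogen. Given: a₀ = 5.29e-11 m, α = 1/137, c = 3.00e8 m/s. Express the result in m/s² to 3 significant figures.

r = n²a₀/Z = 5.29e-11 m, v = Zαc/n = 2.19e6 m/s
a = v²/r = (2.19e6)² / 5.29e-11 = 9.06e22 m/s²

9.06e22 m/s²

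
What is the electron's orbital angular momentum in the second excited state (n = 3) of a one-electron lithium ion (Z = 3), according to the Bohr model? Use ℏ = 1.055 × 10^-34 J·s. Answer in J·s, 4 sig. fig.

L_n = nℏ = 3 × 1.055 × 10^-34 = 3.165 × 10^-34 J·s

3.165 × 10^-34 J·s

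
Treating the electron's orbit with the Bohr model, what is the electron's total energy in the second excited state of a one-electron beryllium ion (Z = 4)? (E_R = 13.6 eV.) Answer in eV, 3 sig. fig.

E_n = −E_R·Z²/n² = −13.6 × 4²/3² = -24.2 eV

-24.2 eV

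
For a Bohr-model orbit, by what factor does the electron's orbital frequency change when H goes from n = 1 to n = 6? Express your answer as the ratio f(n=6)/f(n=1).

1/216

f ∝ Z^2 · n^-3; with Z fixed, f ∝ n^-3.
f(n=6)/f(n=1) = (6/1)^-3 = 1/216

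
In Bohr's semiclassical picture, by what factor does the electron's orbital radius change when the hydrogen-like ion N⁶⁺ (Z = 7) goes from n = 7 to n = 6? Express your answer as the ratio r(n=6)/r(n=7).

36/49

r ∝ Z^-1 · n^2; with Z fixed, r ∝ n^2.
r(n=6)/r(n=7) = (6/7)^2 = 36/49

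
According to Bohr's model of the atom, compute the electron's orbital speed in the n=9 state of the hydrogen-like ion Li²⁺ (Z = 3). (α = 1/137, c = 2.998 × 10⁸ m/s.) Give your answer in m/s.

v_n = Zαc/n = 3 × 0.007299 × 2.998 × 10⁸ / 9
    = 7.294 × 10⁵ m/s

7.294 × 10⁵ m/s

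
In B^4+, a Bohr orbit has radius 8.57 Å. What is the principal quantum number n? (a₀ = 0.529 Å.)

r_n = n²a₀/Z ⇒ n² = rZ/a₀ = 8.57 × 5 / 0.529 ≈ 81.00
n = 9

9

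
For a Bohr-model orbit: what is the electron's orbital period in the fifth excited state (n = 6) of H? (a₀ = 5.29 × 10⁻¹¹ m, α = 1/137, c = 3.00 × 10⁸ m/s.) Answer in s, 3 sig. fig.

3.28 × 10⁻¹⁴ s

r = n²a₀/Z = 6²·5.29 × 10⁻¹¹/1 = 1.90 × 10⁻⁹ m
v = Zαc/n = 1·0.00730·3.00 × 10⁸/6 = 3.65 × 10⁵ m/s
T = 2πr/v = 3.28 × 10⁻¹⁴ s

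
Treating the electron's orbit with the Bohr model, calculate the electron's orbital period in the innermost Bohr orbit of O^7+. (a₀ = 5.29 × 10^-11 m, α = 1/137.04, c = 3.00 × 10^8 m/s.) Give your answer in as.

r = n²a₀/Z = 1²·5.29 × 10^-11/8 = 6.61 × 10^-12 m
v = Zαc/n = 8·0.00730·3.00 × 10^8/1 = 1.75 × 10^7 m/s
T = 2πr/v = 2.37 × 10^-18 s = 2.37 as

2.37 as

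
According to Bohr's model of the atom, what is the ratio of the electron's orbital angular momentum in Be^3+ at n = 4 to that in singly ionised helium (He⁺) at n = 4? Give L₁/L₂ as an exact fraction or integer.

L = nℏ is independent of Z.
L₁/L₂ = n₁/n₂ = 4/4 = 1

1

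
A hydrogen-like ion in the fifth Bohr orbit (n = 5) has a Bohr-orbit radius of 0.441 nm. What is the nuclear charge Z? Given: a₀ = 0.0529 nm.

3

r_n = n²a₀/Z ⇒ Z = n²a₀/r = 5² × 0.0529 / 0.441 ≈ 3.00
Z = 3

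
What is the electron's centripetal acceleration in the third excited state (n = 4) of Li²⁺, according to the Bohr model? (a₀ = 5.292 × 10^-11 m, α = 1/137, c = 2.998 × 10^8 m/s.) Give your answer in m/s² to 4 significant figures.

r = n²a₀/Z = 2.822 × 10^-10 m, v = Zαc/n = 1.641 × 10^6 m/s
a = v²/r = (1.641 × 10^6)² / 2.822 × 10^-10 = 9.544 × 10^21 m/s²

9.544 × 10^21 m/s²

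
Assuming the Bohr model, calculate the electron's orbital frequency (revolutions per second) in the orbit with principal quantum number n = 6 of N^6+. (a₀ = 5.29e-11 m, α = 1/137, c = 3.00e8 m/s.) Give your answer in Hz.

r = n²a₀/Z = 2.72e-10 m, v = Zαc/n = 2.55e6 m/s
f = v/(2πr) = 1.49e15 Hz

1.49e15 Hz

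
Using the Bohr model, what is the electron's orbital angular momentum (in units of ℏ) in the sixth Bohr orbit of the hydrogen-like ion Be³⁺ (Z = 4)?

L_n = nℏ, so L/ℏ = n = 6.

6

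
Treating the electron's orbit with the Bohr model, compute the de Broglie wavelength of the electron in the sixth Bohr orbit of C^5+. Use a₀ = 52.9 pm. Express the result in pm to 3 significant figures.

The Bohr quantisation condition is nλ = 2πr_n.
r_n = n²a₀/Z = 317 pm
λ = 2πr_n/n = 2π·317/6 = 332 pm

332 pm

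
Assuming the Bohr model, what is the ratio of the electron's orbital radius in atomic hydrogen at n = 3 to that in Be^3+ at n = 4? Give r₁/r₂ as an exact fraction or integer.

9/4

r ∝ Z^-1 · n^2
r₁/r₂ = (1/4)^-1 · (3/4)^2 = 9/4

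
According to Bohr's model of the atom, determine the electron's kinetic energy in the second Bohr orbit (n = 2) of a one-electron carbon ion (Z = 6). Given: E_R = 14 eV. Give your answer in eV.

For a Coulomb orbit the virial theorem gives K = −E_n.
E_n = −E_R·Z²/n², so K = E_R·Z²/n² = 14 × 6²/2² = 130 eV

130 eV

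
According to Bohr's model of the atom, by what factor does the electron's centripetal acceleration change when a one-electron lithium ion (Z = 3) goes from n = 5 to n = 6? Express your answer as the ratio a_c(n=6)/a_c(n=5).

625/1296

a_c ∝ Z^3 · n^-4; with Z fixed, a_c ∝ n^-4.
a_c(n=6)/a_c(n=5) = (6/5)^-4 = 625/1296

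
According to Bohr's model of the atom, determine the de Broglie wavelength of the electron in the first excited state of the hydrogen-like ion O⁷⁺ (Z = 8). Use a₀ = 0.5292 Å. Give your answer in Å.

The Bohr quantisation condition is nλ = 2πr_n.
r_n = n²a₀/Z = 0.2646 Å
λ = 2πr_n/n = 2π·0.2646/2 = 0.8313 Å

0.8313 Å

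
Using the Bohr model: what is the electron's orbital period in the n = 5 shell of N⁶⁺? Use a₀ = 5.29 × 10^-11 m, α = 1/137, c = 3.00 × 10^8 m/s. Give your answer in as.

387 as

r = n²a₀/Z = 5²·5.29 × 10^-11/7 = 1.89 × 10^-10 m
v = Zαc/n = 7·0.00730·3.00 × 10^8/5 = 3.07 × 10^6 m/s
T = 2πr/v = 3.87 × 10^-16 s = 387 as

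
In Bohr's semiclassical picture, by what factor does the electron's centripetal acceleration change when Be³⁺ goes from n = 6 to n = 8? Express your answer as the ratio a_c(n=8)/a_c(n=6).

81/256

a_c ∝ Z^3 · n^-4; with Z fixed, a_c ∝ n^-4.
a_c(n=8)/a_c(n=6) = (8/6)^-4 = 81/256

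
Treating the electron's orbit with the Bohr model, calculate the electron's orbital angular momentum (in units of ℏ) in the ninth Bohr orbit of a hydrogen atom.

9

L_n = nℏ, so L/ℏ = n = 9.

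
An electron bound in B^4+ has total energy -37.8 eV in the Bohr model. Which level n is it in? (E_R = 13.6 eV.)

3

E_n = −E_R Z²/n² ⇒ n² = E_R Z²/(−E_n) = 13.6 × 5² / 37.8 ≈ 8.99
n = 3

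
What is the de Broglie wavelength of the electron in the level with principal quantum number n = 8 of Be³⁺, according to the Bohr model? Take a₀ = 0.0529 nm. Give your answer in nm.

The Bohr quantisation condition is nλ = 2πr_n.
r_n = n²a₀/Z = 0.846 nm
λ = 2πr_n/n = 2π·0.846/8 = 0.665 nm

0.665 nm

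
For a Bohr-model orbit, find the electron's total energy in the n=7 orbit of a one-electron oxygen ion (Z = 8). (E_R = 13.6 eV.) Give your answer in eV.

E_n = −E_R·Z²/n² = −13.6 × 8²/7² = -17.8 eV

-17.8 eV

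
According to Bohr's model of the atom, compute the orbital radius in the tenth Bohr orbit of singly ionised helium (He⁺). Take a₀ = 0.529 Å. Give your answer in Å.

26.5 Å

r_n = n²a₀/Z = 10² × 0.529 / 2
    = 100 × 0.529 / 2 = 26.5 Å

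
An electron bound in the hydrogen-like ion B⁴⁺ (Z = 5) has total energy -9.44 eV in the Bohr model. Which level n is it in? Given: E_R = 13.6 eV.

E_n = −E_R Z²/n² ⇒ n² = E_R Z²/(−E_n) = 13.6 × 5² / 9.44 ≈ 36.02
n = 6

6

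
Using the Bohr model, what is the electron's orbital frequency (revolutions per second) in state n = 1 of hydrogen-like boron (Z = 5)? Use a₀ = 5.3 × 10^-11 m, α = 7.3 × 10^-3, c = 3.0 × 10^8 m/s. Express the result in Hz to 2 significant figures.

1.6 × 10^17 Hz

r = n²a₀/Z = 1.1 × 10^-11 m, v = Zαc/n = 1.1 × 10^7 m/s
f = v/(2πr) = 1.6 × 10^17 Hz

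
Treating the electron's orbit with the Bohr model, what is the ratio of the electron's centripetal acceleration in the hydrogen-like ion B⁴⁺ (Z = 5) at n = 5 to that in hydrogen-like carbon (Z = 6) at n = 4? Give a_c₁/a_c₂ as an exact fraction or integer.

a_c ∝ Z^3 · n^-4
a_c₁/a_c₂ = (5/6)^3 · (5/4)^-4 = 32/135

32/135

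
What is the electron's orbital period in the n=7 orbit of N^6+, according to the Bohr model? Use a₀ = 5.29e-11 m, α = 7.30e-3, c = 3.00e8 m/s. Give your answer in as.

1060 as

r = n²a₀/Z = 7²·5.29e-11/7 = 3.70e-10 m
v = Zαc/n = 7·0.00730·3.00e8/7 = 2.19e6 m/s
T = 2πr/v = 1.06e-15 s = 1060 as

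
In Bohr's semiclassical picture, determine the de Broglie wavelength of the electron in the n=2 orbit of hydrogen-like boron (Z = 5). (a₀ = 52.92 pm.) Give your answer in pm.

The Bohr quantisation condition is nλ = 2πr_n.
r_n = n²a₀/Z = 42.34 pm
λ = 2πr_n/n = 2π·42.34/2 = 133.0 pm

133.0 pm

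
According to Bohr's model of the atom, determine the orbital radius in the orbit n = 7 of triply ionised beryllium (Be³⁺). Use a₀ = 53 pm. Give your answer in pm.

r_n = n²a₀/Z = 7² × 53 / 4
    = 49 × 53 / 4 = 650 pm

650 pm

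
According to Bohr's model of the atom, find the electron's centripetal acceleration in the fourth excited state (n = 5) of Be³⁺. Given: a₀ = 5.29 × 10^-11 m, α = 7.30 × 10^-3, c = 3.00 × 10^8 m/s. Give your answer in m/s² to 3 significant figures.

9.28 × 10^21 m/s²

r = n²a₀/Z = 3.31 × 10^-10 m, v = Zαc/n = 1.75 × 10^6 m/s
a = v²/r = (1.75 × 10^6)² / 3.31 × 10^-10 = 9.28 × 10^21 m/s²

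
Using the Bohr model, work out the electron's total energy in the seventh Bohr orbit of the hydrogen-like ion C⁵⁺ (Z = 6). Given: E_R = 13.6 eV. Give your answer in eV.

E_n = −E_R·Z²/n² = −13.6 × 6²/7² = -9.99 eV

-9.99 eV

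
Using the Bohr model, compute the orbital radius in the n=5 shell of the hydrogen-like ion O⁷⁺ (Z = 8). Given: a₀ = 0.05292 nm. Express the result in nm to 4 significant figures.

r_n = n²a₀/Z = 5² × 0.05292 / 8
    = 25 × 0.05292 / 8 = 0.1654 nm

0.1654 nm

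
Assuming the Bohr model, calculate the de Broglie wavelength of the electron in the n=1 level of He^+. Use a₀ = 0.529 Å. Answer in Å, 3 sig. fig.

The Bohr quantisation condition is nλ = 2πr_n.
r_n = n²a₀/Z = 0.265 Å
λ = 2πr_n/n = 2π·0.265/1 = 1.66 Å

1.66 Å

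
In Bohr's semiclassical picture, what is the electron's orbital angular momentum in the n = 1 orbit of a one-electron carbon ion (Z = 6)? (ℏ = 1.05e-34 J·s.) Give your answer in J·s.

1.05e-34 J·s

L_n = nℏ = 1 × 1.05e-34 = 1.05e-34 J·s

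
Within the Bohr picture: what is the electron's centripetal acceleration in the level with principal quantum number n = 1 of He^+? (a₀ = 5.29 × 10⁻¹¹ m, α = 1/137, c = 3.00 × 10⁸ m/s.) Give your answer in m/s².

7.25 × 10²³ m/s²

r = n²a₀/Z = 2.65 × 10⁻¹¹ m, v = Zαc/n = 4.38 × 10⁶ m/s
a = v²/r = (4.38 × 10⁶)² / 2.65 × 10⁻¹¹ = 7.25 × 10²³ m/s²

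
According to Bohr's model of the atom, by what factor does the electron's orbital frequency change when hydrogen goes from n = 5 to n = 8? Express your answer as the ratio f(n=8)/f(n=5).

125/512

f ∝ Z^2 · n^-3; with Z fixed, f ∝ n^-3.
f(n=8)/f(n=5) = (8/5)^-3 = 125/512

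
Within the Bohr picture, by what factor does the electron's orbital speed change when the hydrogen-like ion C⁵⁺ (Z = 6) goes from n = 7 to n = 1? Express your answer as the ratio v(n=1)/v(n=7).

7

v ∝ Z^1 · n^-1; with Z fixed, v ∝ n^-1.
v(n=1)/v(n=7) = (1/7)^-1 = 7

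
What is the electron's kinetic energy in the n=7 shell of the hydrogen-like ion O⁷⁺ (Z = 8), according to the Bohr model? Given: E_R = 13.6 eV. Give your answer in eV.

For a Coulomb orbit the virial theorem gives K = −E_n.
E_n = −E_R·Z²/n², so K = E_R·Z²/n² = 13.6 × 8²/7² = 17.8 eV

17.8 eV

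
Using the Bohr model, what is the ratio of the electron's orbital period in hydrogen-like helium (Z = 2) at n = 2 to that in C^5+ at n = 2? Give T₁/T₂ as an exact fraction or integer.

T ∝ Z^-2 · n^3
T₁/T₂ = (2/6)^-2 · (2/2)^3 = 9

9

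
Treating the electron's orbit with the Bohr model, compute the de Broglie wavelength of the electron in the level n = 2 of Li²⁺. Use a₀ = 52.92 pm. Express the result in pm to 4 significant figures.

The Bohr quantisation condition is nλ = 2πr_n.
r_n = n²a₀/Z = 70.56 pm
λ = 2πr_n/n = 2π·70.56/2 = 221.7 pm

221.7 pm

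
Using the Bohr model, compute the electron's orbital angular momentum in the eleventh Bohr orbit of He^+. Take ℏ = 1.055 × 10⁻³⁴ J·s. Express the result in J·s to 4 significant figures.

L_n = nℏ = 11 × 1.055 × 10⁻³⁴ = 1.160 × 10⁻³³ J·s

1.160 × 10⁻³³ J·s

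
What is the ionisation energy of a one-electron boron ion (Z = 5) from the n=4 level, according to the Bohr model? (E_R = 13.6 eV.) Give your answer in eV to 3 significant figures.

21.2 eV

E_n = −E_R·Z²/n² = −13.6 × 5²/4² eV = -21.2 eV
Ionisation energy = −E_n = 21.2 eV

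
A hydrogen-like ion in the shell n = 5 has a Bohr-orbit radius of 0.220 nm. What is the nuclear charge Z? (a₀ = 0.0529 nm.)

6

r_n = n²a₀/Z ⇒ Z = n²a₀/r = 5² × 0.0529 / 0.220 ≈ 6.01
Z = 6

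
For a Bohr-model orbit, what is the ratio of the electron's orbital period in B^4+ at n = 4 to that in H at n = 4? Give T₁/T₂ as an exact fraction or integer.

1/25

T ∝ Z^-2 · n^3
T₁/T₂ = (5/1)^-2 · (4/4)^3 = 1/25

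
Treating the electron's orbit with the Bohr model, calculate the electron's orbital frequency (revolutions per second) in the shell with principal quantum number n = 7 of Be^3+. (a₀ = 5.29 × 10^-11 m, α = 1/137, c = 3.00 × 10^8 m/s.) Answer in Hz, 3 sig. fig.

r = n²a₀/Z = 6.48 × 10^-10 m, v = Zαc/n = 1.25 × 10^6 m/s
f = v/(2πr) = 3.07 × 10^14 Hz

3.07 × 10^14 Hz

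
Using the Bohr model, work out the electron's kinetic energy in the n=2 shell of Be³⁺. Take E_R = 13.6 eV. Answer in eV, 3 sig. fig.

For a Coulomb orbit the virial theorem gives K = −E_n.
E_n = −E_R·Z²/n², so K = E_R·Z²/n² = 13.6 × 4²/2² = 54.4 eV

54.4 eV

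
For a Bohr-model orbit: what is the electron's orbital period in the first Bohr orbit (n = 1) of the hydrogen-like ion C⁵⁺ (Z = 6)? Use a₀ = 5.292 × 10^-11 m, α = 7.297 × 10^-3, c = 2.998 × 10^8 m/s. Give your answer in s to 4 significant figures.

r = n²a₀/Z = 1²·5.292 × 10^-11/6 = 8.820 × 10^-12 m
v = Zαc/n = 6·0.007297·2.998 × 10^8/1 = 1.313 × 10^7 m/s
T = 2πr/v = 4.222 × 10^-18 s

4.222 × 10^-18 s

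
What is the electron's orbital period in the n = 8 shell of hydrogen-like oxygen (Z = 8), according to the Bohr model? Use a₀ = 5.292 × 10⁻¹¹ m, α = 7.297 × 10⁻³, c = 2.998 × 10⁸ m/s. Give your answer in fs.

1.216 fs

r = n²a₀/Z = 8²·5.292 × 10⁻¹¹/8 = 4.234 × 10⁻¹⁰ m
v = Zαc/n = 8·0.007297·2.998 × 10⁸/8 = 2.188 × 10⁶ m/s
T = 2πr/v = 1.216 × 10⁻¹⁵ s = 1.216 fs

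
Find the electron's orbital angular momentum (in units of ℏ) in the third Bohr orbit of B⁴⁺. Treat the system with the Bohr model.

3

L_n = nℏ, so L/ℏ = n = 3.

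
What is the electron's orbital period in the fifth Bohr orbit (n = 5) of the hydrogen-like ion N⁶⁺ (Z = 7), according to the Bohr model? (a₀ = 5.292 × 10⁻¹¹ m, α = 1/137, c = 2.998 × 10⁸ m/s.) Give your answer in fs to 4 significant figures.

0.3876 fs

r = n²a₀/Z = 5²·5.292 × 10⁻¹¹/7 = 1.890 × 10⁻¹⁰ m
v = Zαc/n = 7·0.007299·2.998 × 10⁸/5 = 3.064 × 10⁶ m/s
T = 2πr/v = 3.876 × 10⁻¹⁶ s = 0.3876 fs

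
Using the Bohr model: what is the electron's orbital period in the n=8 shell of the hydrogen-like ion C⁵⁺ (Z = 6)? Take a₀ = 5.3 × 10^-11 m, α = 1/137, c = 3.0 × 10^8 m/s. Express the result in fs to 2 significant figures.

r = n²a₀/Z = 8²·5.3 × 10^-11/6 = 5.7 × 10^-10 m
v = Zαc/n = 6·0.0073·3.0 × 10^8/8 = 1.6 × 10^6 m/s
T = 2πr/v = 2.2 × 10^-15 s = 2.2 fs

2.2 fs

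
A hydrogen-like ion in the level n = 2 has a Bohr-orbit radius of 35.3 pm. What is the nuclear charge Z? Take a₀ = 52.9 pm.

r_n = n²a₀/Z ⇒ Z = n²a₀/r = 2² × 52.9 / 35.3 ≈ 5.99
Z = 6

6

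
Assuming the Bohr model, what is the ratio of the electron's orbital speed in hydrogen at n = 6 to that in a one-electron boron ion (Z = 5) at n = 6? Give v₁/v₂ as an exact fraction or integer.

1/5

v ∝ Z^1 · n^-1
v₁/v₂ = (1/5)^1 · (6/6)^-1 = 1/5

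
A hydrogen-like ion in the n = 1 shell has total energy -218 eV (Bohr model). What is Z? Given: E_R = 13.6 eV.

E_n = −E_R Z²/n² ⇒ Z² = −E_n n²/E_R = 218 × 1² / 13.6 ≈ 16.03
Z = 4

4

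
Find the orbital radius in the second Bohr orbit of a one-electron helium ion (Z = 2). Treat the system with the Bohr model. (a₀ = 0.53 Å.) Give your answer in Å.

1.1 Å

r_n = n²a₀/Z = 2² × 0.53 / 2
    = 4 × 0.53 / 2 = 1.1 Å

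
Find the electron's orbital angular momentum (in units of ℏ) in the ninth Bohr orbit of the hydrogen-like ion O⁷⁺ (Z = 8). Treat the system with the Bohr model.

L_n = nℏ, so L/ℏ = n = 9.

9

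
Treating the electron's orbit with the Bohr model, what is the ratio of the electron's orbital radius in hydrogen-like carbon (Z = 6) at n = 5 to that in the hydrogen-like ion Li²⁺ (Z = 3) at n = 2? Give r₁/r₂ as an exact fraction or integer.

r ∝ Z^-1 · n^2
r₁/r₂ = (6/3)^-1 · (5/2)^2 = 25/8

25/8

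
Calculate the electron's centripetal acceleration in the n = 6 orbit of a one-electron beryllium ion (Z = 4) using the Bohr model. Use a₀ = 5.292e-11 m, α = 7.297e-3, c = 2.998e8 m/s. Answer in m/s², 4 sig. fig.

r = n²a₀/Z = 4.763e-10 m, v = Zαc/n = 1.458e6 m/s
a = v²/r = (1.458e6)² / 4.763e-10 = 4.466e21 m/s²

4.466e21 m/s²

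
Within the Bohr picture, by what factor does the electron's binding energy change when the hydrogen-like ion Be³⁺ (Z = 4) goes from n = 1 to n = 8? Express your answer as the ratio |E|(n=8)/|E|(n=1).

1/64

|E| ∝ Z^2 · n^-2; with Z fixed, |E| ∝ n^-2.
|E|(n=8)/|E|(n=1) = (8/1)^-2 = 1/64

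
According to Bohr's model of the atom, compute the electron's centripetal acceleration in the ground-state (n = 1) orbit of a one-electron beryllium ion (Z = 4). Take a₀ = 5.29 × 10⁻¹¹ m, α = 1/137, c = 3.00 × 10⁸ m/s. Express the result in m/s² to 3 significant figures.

5.80 × 10²⁴ m/s²

r = n²a₀/Z = 1.32 × 10⁻¹¹ m, v = Zαc/n = 8.76 × 10⁶ m/s
a = v²/r = (8.76 × 10⁶)² / 1.32 × 10⁻¹¹ = 5.80 × 10²⁴ m/s²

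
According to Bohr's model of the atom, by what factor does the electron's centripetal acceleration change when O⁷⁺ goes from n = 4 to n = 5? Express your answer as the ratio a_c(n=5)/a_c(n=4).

256/625

a_c ∝ Z^3 · n^-4; with Z fixed, a_c ∝ n^-4.
a_c(n=5)/a_c(n=4) = (5/4)^-4 = 256/625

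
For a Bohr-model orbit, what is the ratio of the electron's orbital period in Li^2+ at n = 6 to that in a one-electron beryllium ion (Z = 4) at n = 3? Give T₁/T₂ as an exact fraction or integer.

T ∝ Z^-2 · n^3
T₁/T₂ = (3/4)^-2 · (6/3)^3 = 128/9

128/9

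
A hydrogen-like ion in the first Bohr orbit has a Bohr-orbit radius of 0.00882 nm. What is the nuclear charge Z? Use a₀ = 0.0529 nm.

6

r_n = n²a₀/Z ⇒ Z = n²a₀/r = 1² × 0.0529 / 0.00882 ≈ 6.00
Z = 6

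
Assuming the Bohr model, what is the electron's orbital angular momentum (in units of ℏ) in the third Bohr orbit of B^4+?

L_n = nℏ, so L/ℏ = n = 3.

3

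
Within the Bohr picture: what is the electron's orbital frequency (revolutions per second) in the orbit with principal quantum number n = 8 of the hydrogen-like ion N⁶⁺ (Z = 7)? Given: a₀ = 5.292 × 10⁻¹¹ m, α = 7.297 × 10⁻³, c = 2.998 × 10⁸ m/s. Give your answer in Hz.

6.297 × 10¹⁴ Hz

r = n²a₀/Z = 4.838 × 10⁻¹⁰ m, v = Zαc/n = 1.914 × 10⁶ m/s
f = v/(2πr) = 6.297 × 10¹⁴ Hz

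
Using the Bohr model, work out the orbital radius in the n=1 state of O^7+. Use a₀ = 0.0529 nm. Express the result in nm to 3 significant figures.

0.00661 nm

r_n = n²a₀/Z = 1² × 0.0529 / 8
    = 1 × 0.0529 / 8 = 0.00661 nm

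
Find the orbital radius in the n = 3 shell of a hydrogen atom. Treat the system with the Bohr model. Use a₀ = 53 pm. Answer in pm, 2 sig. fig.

480 pm

r_n = n²a₀/Z = 3² × 53 / 1
    = 9 × 53 / 1 = 480 pm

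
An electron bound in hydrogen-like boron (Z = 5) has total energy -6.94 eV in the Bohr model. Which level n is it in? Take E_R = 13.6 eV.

E_n = −E_R Z²/n² ⇒ n² = E_R Z²/(−E_n) = 13.6 × 5² / 6.94 ≈ 48.99
n = 7

7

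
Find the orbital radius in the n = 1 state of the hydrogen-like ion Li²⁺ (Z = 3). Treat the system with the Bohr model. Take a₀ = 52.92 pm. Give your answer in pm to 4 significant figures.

17.64 pm

r_n = n²a₀/Z = 1² × 52.92 / 3
    = 1 × 52.92 / 3 = 17.64 pm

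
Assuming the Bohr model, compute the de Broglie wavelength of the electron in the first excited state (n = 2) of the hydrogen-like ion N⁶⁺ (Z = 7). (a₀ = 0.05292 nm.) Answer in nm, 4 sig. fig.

0.09500 nm

The Bohr quantisation condition is nλ = 2πr_n.
r_n = n²a₀/Z = 0.03024 nm
λ = 2πr_n/n = 2π·0.03024/2 = 0.09500 nm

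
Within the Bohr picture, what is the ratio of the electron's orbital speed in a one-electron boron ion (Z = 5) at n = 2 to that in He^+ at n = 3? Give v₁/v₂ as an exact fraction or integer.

v ∝ Z^1 · n^-1
v₁/v₂ = (5/2)^1 · (2/3)^-1 = 15/4

15/4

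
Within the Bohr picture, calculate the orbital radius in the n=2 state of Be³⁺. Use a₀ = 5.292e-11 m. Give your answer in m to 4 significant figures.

5.292e-11 m

r_n = n²a₀/Z = 2² × 5.292e-11 / 4
    = 4 × 5.292e-11 / 4 = 5.292e-11 m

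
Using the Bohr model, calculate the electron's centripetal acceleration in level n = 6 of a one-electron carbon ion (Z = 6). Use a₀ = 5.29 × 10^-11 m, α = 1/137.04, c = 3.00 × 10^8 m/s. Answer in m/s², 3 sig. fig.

r = n²a₀/Z = 3.17 × 10^-10 m, v = Zαc/n = 2.19 × 10^6 m/s
a = v²/r = (2.19 × 10^6)² / 3.17 × 10^-10 = 1.51 × 10^22 m/s²

1.51 × 10^22 m/s²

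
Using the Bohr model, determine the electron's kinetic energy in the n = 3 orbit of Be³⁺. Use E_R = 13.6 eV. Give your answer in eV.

24.2 eV

For a Coulomb orbit the virial theorem gives K = −E_n.
E_n = −E_R·Z²/n², so K = E_R·Z²/n² = 13.6 × 4²/3² = 24.2 eV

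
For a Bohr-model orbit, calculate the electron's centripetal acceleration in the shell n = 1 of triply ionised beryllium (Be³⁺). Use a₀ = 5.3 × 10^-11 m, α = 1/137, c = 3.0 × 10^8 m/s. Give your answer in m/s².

5.8 × 10^24 m/s²

r = n²a₀/Z = 1.3 × 10^-11 m, v = Zαc/n = 8.8 × 10^6 m/s
a = v²/r = (8.8 × 10^6)² / 1.3 × 10^-11 = 5.8 × 10^24 m/s²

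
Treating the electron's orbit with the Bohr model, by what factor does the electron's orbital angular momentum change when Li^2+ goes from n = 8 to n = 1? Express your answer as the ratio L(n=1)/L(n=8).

1/8

L = nℏ depends only on n, so L ∝ n.
L(n=1)/L(n=8) = (1/8)^1 = 1/8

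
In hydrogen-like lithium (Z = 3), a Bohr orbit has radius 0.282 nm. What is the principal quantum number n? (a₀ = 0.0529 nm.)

r_n = n²a₀/Z ⇒ n² = rZ/a₀ = 0.282 × 3 / 0.0529 ≈ 15.99
n = 4

4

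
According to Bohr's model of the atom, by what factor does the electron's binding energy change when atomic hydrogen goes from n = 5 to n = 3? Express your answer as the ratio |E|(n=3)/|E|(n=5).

25/9

|E| ∝ Z^2 · n^-2; with Z fixed, |E| ∝ n^-2.
|E|(n=3)/|E|(n=5) = (3/5)^-2 = 25/9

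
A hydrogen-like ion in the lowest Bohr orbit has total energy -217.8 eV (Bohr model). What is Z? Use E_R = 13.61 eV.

E_n = −E_R Z²/n² ⇒ Z² = −E_n n²/E_R = 217.8 × 1² / 13.61 ≈ 16.00
Z = 4

4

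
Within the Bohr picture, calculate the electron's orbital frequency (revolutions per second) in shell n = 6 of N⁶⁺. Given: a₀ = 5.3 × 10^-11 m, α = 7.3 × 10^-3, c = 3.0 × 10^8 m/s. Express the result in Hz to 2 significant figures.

1.5 × 10^15 Hz

r = n²a₀/Z = 2.7 × 10^-10 m, v = Zαc/n = 2.6 × 10^6 m/s
f = v/(2πr) = 1.5 × 10^15 Hz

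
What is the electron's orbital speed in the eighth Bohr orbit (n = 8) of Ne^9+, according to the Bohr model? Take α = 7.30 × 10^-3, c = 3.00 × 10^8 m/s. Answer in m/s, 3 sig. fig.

2.74 × 10^6 m/s

v_n = Zαc/n = 10 × 0.00730 × 3.00 × 10^8 / 8
    = 2.74 × 10^6 m/s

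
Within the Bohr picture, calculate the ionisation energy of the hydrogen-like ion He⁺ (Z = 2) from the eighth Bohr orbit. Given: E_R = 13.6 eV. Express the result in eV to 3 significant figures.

E_n = −E_R·Z²/n² = −13.6 × 2²/8² eV = -0.850 eV
Ionisation energy = −E_n = 0.850 eV

0.850 eV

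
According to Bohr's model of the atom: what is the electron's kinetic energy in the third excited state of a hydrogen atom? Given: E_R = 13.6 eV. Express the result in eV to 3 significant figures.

0.850 eV

For a Coulomb orbit the virial theorem gives K = −E_n.
E_n = −E_R·Z²/n², so K = E_R·Z²/n² = 13.6 × 1²/4² = 0.850 eV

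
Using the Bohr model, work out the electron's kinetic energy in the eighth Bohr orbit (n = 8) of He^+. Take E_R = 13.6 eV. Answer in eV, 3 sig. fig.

0.850 eV

For a Coulomb orbit the virial theorem gives K = −E_n.
E_n = −E_R·Z²/n², so K = E_R·Z²/n² = 13.6 × 2²/8² = 0.850 eV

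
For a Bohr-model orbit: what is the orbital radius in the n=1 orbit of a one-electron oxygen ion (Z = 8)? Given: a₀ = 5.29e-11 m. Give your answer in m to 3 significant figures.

r_n = n²a₀/Z = 1² × 5.29e-11 / 8
    = 1 × 5.29e-11 / 8 = 6.61e-12 m

6.61e-12 m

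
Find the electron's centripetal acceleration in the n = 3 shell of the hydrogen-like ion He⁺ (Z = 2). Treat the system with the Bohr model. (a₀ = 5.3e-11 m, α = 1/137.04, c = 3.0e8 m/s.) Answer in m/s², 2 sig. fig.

8.9e21 m/s²

r = n²a₀/Z = 2.4e-10 m, v = Zαc/n = 1.5e6 m/s
a = v²/r = (1.5e6)² / 2.4e-10 = 8.9e21 m/s²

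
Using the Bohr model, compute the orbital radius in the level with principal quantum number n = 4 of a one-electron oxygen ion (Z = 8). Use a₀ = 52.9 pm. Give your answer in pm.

106 pm

r_n = n²a₀/Z = 4² × 52.9 / 8
    = 16 × 52.9 / 8 = 106 pm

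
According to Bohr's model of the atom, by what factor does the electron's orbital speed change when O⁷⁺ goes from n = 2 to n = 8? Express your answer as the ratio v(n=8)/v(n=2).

v ∝ Z^1 · n^-1; with Z fixed, v ∝ n^-1.
v(n=8)/v(n=2) = (8/2)^-1 = 1/4

1/4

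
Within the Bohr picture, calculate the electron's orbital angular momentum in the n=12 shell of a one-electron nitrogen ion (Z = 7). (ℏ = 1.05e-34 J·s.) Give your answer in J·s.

L_n = nℏ = 12 × 1.05e-34 = 1.26e-33 J·s

1.26e-33 J·s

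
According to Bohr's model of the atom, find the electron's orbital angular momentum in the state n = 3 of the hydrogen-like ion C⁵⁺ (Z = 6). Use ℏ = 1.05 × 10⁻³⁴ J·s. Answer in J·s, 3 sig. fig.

L_n = nℏ = 3 × 1.05 × 10⁻³⁴ = 3.15 × 10⁻³⁴ J·s

3.15 × 10⁻³⁴ J·s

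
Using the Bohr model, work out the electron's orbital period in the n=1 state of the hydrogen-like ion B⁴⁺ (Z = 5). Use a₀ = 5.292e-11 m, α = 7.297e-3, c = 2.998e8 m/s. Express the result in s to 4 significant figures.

r = n²a₀/Z = 1²·5.292e-11/5 = 1.058e-11 m
v = Zαc/n = 5·0.007297·2.998e8/1 = 1.094e7 m/s
T = 2πr/v = 6.080e-18 s

6.080e-18 s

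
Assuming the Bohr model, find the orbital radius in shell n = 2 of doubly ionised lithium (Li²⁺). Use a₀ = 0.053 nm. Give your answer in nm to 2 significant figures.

0.071 nm

r_n = n²a₀/Z = 2² × 0.053 / 3
    = 4 × 0.053 / 3 = 0.071 nm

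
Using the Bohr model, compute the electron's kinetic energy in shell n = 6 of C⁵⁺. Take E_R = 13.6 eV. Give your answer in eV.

13.6 eV

For a Coulomb orbit the virial theorem gives K = −E_n.
E_n = −E_R·Z²/n², so K = E_R·Z²/n² = 13.6 × 6²/6² = 13.6 eV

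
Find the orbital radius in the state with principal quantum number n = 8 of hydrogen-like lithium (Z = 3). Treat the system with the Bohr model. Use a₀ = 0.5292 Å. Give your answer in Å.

r_n = n²a₀/Z = 8² × 0.5292 / 3
    = 64 × 0.5292 / 3 = 11.29 Å

11.29 Å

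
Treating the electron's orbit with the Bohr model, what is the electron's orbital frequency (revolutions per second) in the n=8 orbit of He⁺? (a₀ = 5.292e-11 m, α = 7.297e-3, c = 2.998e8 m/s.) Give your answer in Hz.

5.140e13 Hz

r = n²a₀/Z = 1.693e-9 m, v = Zαc/n = 5.469e5 m/s
f = v/(2πr) = 5.140e13 Hz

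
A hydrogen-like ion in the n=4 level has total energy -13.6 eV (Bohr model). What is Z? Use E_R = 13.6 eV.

4

E_n = −E_R Z²/n² ⇒ Z² = −E_n n²/E_R = 13.6 × 4² / 13.6 ≈ 16.00
Z = 4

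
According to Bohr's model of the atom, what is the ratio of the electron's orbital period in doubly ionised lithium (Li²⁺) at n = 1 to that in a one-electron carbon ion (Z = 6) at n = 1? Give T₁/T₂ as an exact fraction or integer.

4

T ∝ Z^-2 · n^3
T₁/T₂ = (3/6)^-2 · (1/1)^3 = 4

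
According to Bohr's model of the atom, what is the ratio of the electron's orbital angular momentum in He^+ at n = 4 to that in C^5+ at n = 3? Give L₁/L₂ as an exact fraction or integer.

4/3

L = nℏ is independent of Z.
L₁/L₂ = n₁/n₂ = 4/3 = 4/3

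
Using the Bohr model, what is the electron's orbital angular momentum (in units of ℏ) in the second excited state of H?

3

L_n = nℏ, so L/ℏ = n = 3.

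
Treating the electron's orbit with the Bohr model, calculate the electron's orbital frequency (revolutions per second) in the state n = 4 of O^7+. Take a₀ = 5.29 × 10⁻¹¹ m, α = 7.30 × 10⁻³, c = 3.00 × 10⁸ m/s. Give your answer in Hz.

r = n²a₀/Z = 1.06 × 10⁻¹⁰ m, v = Zαc/n = 4.38 × 10⁶ m/s
f = v/(2πr) = 6.59 × 10¹⁵ Hz

6.59 × 10¹⁵ Hz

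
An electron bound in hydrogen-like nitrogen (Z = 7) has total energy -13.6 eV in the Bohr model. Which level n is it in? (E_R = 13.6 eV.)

7

E_n = −E_R Z²/n² ⇒ n² = E_R Z²/(−E_n) = 13.6 × 7² / 13.6 ≈ 49.00
n = 7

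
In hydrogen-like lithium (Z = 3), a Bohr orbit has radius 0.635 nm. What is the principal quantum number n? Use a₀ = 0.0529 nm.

r_n = n²a₀/Z ⇒ n² = rZ/a₀ = 0.635 × 3 / 0.0529 ≈ 36.01
n = 6

6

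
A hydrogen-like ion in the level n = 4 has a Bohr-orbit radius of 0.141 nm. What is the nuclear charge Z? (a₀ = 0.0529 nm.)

r_n = n²a₀/Z ⇒ Z = n²a₀/r = 4² × 0.0529 / 0.141 ≈ 6.00
Z = 6

6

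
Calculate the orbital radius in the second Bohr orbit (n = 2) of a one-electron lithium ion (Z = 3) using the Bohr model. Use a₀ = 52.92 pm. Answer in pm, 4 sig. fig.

r_n = n²a₀/Z = 2² × 52.92 / 3
    = 4 × 52.92 / 3 = 70.56 pm

70.56 pm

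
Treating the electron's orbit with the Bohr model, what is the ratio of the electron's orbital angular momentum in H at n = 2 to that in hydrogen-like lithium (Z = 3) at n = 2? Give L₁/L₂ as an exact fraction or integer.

1

L = nℏ is independent of Z.
L₁/L₂ = n₁/n₂ = 2/2 = 1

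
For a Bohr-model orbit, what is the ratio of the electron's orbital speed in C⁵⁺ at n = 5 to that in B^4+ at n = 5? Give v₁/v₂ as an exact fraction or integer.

6/5

v ∝ Z^1 · n^-1
v₁/v₂ = (6/5)^1 · (5/5)^-1 = 6/5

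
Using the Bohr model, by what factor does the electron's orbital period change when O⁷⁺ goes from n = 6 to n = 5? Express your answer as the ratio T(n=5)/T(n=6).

125/216

T ∝ Z^-2 · n^3; with Z fixed, T ∝ n^3.
T(n=5)/T(n=6) = (5/6)^3 = 125/216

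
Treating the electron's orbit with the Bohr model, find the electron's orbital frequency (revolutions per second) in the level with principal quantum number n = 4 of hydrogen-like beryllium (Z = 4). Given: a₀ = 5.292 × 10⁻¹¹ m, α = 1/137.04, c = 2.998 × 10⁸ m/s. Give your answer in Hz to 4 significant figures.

r = n²a₀/Z = 2.117 × 10⁻¹⁰ m, v = Zαc/n = 2.188 × 10⁶ m/s
f = v/(2πr) = 1.645 × 10¹⁵ Hz

1.645 × 10¹⁵ Hz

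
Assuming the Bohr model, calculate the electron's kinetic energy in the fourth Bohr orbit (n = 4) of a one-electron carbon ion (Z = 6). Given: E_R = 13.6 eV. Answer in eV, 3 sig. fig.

For a Coulomb orbit the virial theorem gives K = −E_n.
E_n = −E_R·Z²/n², so K = E_R·Z²/n² = 13.6 × 6²/4² = 30.6 eV

30.6 eV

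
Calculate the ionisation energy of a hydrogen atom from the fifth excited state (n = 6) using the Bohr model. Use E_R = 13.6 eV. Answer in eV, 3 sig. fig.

E_n = −E_R·Z²/n² = −13.6 × 1²/6² eV = -0.378 eV
Ionisation energy = −E_n = 0.378 eV

0.378 eV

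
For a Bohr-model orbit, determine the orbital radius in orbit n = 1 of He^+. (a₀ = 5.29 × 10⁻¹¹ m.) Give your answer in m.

r_n = n²a₀/Z = 1² × 5.29 × 10⁻¹¹ / 2
    = 1 × 5.29 × 10⁻¹¹ / 2 = 2.65 × 10⁻¹¹ m

2.65 × 10⁻¹¹ m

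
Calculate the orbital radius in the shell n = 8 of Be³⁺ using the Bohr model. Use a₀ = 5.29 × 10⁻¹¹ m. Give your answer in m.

8.46 × 10⁻¹⁰ m

r_n = n²a₀/Z = 8² × 5.29 × 10⁻¹¹ / 4
    = 64 × 5.29 × 10⁻¹¹ / 4 = 8.46 × 10⁻¹⁰ m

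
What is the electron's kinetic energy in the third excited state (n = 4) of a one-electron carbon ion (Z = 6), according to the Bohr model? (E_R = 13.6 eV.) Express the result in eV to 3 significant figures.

30.6 eV

For a Coulomb orbit the virial theorem gives K = −E_n.
E_n = −E_R·Z²/n², so K = E_R·Z²/n² = 13.6 × 6²/4² = 30.6 eV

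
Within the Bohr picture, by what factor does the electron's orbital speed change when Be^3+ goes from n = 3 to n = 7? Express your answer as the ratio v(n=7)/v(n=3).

3/7

v ∝ Z^1 · n^-1; with Z fixed, v ∝ n^-1.
v(n=7)/v(n=3) = (7/3)^-1 = 3/7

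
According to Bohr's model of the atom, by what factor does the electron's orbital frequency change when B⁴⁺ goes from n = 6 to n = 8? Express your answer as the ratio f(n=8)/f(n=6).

27/64

f ∝ Z^2 · n^-3; with Z fixed, f ∝ n^-3.
f(n=8)/f(n=6) = (8/6)^-3 = 27/64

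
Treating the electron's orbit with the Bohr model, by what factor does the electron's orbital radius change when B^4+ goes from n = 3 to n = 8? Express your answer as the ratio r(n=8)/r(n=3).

64/9

r ∝ Z^-1 · n^2; with Z fixed, r ∝ n^2.
r(n=8)/r(n=3) = (8/3)^2 = 64/9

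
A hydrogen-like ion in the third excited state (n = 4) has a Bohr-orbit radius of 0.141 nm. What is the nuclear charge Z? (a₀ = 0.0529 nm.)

6

r_n = n²a₀/Z ⇒ Z = n²a₀/r = 4² × 0.0529 / 0.141 ≈ 6.00
Z = 6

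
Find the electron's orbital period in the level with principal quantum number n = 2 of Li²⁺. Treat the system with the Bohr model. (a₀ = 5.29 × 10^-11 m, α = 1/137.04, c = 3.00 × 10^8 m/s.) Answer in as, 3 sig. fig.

r = n²a₀/Z = 2²·5.29 × 10^-11/3 = 7.05 × 10^-11 m
v = Zαc/n = 3·0.00730·3.00 × 10^8/2 = 3.28 × 10^6 m/s
T = 2πr/v = 1.35 × 10^-16 s = 135 as

135 as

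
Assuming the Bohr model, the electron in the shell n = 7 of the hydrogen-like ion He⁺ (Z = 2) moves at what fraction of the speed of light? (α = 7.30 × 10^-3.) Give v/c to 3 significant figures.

0.00209

v_n = Zαc/n, so v/c = Zα/n = 2 × 0.00730 / 7 = 0.00209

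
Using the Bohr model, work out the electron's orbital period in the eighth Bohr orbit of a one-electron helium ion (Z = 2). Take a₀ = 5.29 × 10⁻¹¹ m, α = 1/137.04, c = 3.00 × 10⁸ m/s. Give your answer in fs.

19.4 fs

r = n²a₀/Z = 8²·5.29 × 10⁻¹¹/2 = 1.69 × 10⁻⁹ m
v = Zαc/n = 2·0.00730·3.00 × 10⁸/8 = 5.47 × 10⁵ m/s
T = 2πr/v = 1.94 × 10⁻¹⁴ s = 19.4 fs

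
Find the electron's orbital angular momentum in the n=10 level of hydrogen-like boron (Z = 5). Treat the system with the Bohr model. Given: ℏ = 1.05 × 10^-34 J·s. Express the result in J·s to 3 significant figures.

1.05 × 10^-33 J·s

L_n = nℏ = 10 × 1.05 × 10^-34 = 1.05 × 10^-33 J·s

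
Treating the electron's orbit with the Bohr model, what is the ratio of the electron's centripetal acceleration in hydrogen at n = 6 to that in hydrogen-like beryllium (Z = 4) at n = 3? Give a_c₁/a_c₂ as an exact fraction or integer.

1/1024

a_c ∝ Z^3 · n^-4
a_c₁/a_c₂ = (1/4)^3 · (6/3)^-4 = 1/1024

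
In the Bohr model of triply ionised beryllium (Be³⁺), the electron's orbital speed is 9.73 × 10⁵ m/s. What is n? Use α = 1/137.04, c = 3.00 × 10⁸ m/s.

9

v_n = Zαc/n ⇒ n = Zαc/v = 4 × 0.00730 × 3.00 × 10⁸ / 9.73 × 10⁵ ≈ 9.00
n = 9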